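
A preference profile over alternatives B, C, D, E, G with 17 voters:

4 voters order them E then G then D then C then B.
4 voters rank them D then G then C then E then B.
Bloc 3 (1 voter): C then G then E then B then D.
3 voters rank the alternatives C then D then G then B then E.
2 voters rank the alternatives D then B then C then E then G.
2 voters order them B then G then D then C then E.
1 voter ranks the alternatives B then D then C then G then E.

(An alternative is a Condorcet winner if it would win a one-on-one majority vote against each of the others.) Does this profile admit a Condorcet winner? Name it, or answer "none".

D

Pairwise majorities:
B vs C: B preferred on 2+2+1 = 5 ballots; C wins 12–5.
B vs D: 4 to 13, D.
B vs E: 3+2+2+1 = 8 for B, 9 for E — E by 9–8.
B vs G: 2+2+1 = 5 for B, 12 for G — G by 12–5.
C vs D: 1+3 = 4 for C, 13 for D — D by 13–4.
C vs E: C preferred on 4+1+3+2+2+1 = 13 ballots; C wins 13–4.
C vs G: C preferred on 1+3+2+1 = 7 ballots; G wins 10–7.
D vs E: 12 to 5, D.
D vs G: D preferred on 4+3+2+1 = 10 ballots; D wins 10–7.
E vs G: 6 to 11, G.
D beats each of B, C, E, G — D is the Condorcet winner.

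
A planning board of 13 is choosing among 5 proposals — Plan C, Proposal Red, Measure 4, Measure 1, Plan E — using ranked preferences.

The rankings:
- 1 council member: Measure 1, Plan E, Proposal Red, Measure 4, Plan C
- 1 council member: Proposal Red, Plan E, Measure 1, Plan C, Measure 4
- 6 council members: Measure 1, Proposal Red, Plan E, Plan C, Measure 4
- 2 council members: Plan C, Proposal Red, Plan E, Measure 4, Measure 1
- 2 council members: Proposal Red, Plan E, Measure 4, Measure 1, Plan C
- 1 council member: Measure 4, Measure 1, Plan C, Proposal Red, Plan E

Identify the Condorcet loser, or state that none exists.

Measure 4

Head-to-head results (13 council members):
Plan C vs Proposal Red: 3 to 10, Proposal Red.
Plan C vs Measure 4: Plan C, 9–4.
Plan C vs Measure 1: Plan C preferred on 2 ballots; Measure 1 wins 11–2.
Plan C vs Plan E: Plan C preferred on 2+1 = 3 ballots; Plan E wins 10–3.
Proposal Red vs Measure 4: Proposal Red preferred on 1+1+6+2+2 = 12 ballots; Proposal Red wins 12–1.
Proposal Red vs Measure 1: Proposal Red is ranked higher on 1+2+2 = 5 ballots, Measure 1 on 8. Measure 1 wins 8–5.
Proposal Red–Plan E: Proposal Red 12–1.
Measure 4 vs Measure 1: 5 to 8, Measure 1.
Measure 4–Plan E: Plan E 12–1.
Measure 1 vs Plan E: Measure 1, 8–5.
Measure 4 loses to every other option — it is the Condorcet loser.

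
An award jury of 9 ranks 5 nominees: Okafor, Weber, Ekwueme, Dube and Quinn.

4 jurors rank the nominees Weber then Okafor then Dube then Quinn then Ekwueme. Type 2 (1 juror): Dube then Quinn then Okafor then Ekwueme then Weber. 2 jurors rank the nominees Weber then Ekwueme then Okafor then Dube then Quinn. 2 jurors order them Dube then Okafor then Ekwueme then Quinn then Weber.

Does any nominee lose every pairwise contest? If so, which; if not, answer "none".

Ekwueme

Pairwise majorities:
Okafor vs Weber: Weber wins 6–3.
Okafor vs Ekwueme: Okafor, 7–2.
Okafor vs Dube: 4+2 = 6 for Okafor, 3 for Dube — Okafor by 6–3.
Okafor vs Quinn: Okafor wins 8–1.
Weber vs Ekwueme: 6 to 3, Weber.
Weber vs Dube: 4+2 = 6 for Weber, 3 for Dube — Weber by 6–3.
Weber vs Quinn: Weber is ranked higher on 4+2 = 6 ballots, Quinn on 3. Weber wins 6–3.
Ekwueme vs Dube: 2 for Ekwueme, 7 for Dube — Dube by 7–2.
Ekwueme vs Quinn: 2+2 = 4 for Ekwueme, 5 for Quinn — Quinn by 5–4.
Dube vs Quinn: Dube, 9–0.
Ekwueme loses to every other nominee — it is the Condorcet loser.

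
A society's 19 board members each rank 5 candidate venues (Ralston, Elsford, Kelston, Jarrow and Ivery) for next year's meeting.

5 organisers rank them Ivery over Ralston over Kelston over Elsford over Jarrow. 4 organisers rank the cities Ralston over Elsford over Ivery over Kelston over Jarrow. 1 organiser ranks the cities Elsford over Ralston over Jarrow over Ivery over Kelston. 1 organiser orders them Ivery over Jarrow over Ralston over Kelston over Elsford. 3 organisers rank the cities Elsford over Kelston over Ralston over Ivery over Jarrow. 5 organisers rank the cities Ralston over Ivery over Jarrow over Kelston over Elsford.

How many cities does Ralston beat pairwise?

4

Ralston against each rival (19 organisers):
Ralston vs Elsford: 5+4+1+5 = 15 for Ralston, 4 for Elsford — Ralston by 15–4.
Ralston vs Kelston: Ralston is ranked higher on 5+4+1+1+5 = 16 ballots, Kelston on 3. Ralston wins 16–3.
Ralston vs Jarrow: Ralston, 18–1.
Ralston–Ivery: Ralston 13–6.
Ralston beats Elsford, Kelston, Jarrow, Ivery — 4 pairwise wins.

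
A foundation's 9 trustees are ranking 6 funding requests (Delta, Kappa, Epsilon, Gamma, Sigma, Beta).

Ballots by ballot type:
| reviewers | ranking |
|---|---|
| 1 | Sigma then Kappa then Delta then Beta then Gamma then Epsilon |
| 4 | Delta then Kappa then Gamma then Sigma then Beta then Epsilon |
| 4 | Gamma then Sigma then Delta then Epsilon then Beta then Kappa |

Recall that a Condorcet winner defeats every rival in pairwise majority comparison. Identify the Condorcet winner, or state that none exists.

Head-to-head results (9 reviewers):
Delta vs Kappa: Delta wins 8–1.
Delta vs Epsilon: Delta wins 9–0.
Delta–Gamma: Delta 5–4.
Delta vs Sigma: 4 to 5, Sigma.
Delta vs Beta: Delta is ranked higher on 1+4+4 = 9 ballots, Beta on 0. Delta wins 9–0.
Kappa vs Epsilon: 1+4 = 5 for Kappa, 4 for Epsilon — Kappa by 5–4.
Kappa vs Gamma: 5 to 4, Kappa.
Kappa–Sigma: Sigma 5–4.
Kappa–Beta: Kappa 5–4.
Epsilon vs Gamma: 0 for Epsilon, 9 for Gamma — Gamma by 9–0.
Epsilon vs Sigma: Epsilon is ranked higher on 0 ballots, Sigma on 9. Sigma wins 9–0.
Epsilon vs Beta: 4 for Epsilon, 5 for Beta — Beta by 5–4.
Gamma vs Sigma: Gamma preferred on 4+4 = 8 ballots; Gamma wins 8–1.
Gamma vs Beta: Gamma, 8–1.
Sigma vs Beta: Sigma wins 9–0.
No project is unbeaten: Delta loses to Sigma; Kappa loses to Delta; Epsilon loses to Delta; Gamma loses to Delta; Sigma loses to Gamma; Beta loses to Delta. In particular Delta beats Gamma beats Sigma beats Delta is a majority cycle — no Condorcet winner exists.

none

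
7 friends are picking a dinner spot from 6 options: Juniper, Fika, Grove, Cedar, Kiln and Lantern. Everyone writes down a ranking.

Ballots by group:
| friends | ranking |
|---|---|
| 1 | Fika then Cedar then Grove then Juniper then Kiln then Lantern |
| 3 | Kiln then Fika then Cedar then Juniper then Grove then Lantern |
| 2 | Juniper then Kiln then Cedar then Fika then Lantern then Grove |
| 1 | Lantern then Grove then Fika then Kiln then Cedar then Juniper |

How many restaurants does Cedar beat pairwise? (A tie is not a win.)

3

Cedar against each rival (7 friends):
Cedar–Juniper: Cedar 5–2.
Cedar vs Fika: 2 for Cedar, 5 for Fika — Fika by 5–2.
Cedar vs Grove: Cedar wins 6–1.
Cedar vs Kiln: Kiln wins 6–1.
Cedar vs Lantern: Cedar wins 6–1.
Cedar beats Juniper, Grove, Lantern; loses to Fika, Kiln — 3 pairwise wins.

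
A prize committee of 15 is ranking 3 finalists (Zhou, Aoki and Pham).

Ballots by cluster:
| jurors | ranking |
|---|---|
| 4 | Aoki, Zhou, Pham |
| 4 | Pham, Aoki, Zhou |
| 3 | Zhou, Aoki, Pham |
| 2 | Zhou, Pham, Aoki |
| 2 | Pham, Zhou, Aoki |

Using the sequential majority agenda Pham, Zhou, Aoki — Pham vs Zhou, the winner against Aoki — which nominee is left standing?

Round 1: Pham vs Zhou — 6–9, Zhou advances.
Round 2: Zhou vs Aoki — 7–8, Aoki advances.
Aoki survives the agenda.

Aoki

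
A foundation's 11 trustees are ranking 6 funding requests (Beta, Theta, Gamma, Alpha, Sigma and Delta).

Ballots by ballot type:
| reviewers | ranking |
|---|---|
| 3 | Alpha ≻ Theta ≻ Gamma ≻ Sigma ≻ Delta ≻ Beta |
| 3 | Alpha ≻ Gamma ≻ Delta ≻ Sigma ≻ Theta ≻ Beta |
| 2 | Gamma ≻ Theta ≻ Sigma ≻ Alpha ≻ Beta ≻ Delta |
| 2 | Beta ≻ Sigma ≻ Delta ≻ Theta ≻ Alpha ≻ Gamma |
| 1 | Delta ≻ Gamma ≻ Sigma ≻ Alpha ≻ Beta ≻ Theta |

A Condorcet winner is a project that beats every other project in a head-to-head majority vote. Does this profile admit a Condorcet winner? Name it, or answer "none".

Pairwise majorities:
Beta–Theta: Theta 8–3.
Beta vs Gamma: Gamma, 9–2.
Beta vs Alpha: Alpha wins 9–2.
Beta–Sigma: Sigma 9–2.
Beta–Delta: Delta 7–4.
Theta–Gamma: Gamma 6–5.
Theta–Alpha: Alpha 7–4.
Theta vs Sigma: Sigma, 6–5.
Theta–Delta: Delta 6–5.
Gamma–Alpha: Alpha 8–3.
Gamma–Sigma: Gamma 9–2.
Gamma–Delta: Gamma 8–3.
Alpha vs Sigma: Alpha wins 6–5.
Alpha–Delta: Alpha 8–3.
Sigma–Delta: Sigma 7–4.
Alpha beats each of Beta, Theta, Gamma, Sigma, Delta — Alpha is the Condorcet winner.

Alpha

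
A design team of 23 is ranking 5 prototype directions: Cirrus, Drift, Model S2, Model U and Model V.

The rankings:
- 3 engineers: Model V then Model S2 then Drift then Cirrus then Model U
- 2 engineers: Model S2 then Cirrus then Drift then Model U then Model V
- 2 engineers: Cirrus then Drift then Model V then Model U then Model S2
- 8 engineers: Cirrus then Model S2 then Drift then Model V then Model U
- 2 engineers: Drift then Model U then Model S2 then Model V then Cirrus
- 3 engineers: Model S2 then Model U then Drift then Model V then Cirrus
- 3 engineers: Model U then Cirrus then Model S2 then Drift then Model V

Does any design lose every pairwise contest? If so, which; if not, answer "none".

Model U

Head-to-head results (23 engineers):
Cirrus vs Drift: 15 to 8, Cirrus.
Cirrus–Model S2: Cirrus 13–10.
Cirrus vs Model U: Cirrus wins 15–8.
Cirrus vs Model V: 15 to 8, Cirrus.
Drift vs Model S2: 2+2 = 4 for Drift, 19 for Model S2 — Model S2 by 19–4.
Drift vs Model U: Drift, 17–6.
Drift–Model V: Drift 20–3.
Model S2 vs Model U: Model S2 wins 16–7.
Model S2 vs Model V: Model S2 wins 18–5.
Model U vs Model V: Model V, 13–10.
Model U is beaten in every head-to-head and is the Condorcet loser.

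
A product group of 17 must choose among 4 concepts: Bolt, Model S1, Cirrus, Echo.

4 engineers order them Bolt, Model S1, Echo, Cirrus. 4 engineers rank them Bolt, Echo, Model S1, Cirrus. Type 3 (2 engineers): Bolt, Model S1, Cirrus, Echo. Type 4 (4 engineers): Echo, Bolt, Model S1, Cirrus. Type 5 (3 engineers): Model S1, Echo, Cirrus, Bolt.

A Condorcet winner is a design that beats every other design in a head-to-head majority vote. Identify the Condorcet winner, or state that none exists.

Head-to-head results (17 engineers):
Bolt vs Model S1: Bolt preferred on 4+4+2+4 = 14 ballots; Bolt wins 14–3.
Bolt–Cirrus: Bolt 14–3.
Bolt–Echo: Bolt 10–7.
Model S1 vs Cirrus: Model S1 wins 17–0.
Model S1 vs Echo: Model S1 is ranked higher on 4+2+3 = 9 ballots, Echo on 8. Model S1 wins 9–8.
Cirrus vs Echo: 2 for Cirrus, 15 for Echo — Echo by 15–2.
Bolt wins every pairwise contest, so Bolt is the Condorcet winner.

Bolt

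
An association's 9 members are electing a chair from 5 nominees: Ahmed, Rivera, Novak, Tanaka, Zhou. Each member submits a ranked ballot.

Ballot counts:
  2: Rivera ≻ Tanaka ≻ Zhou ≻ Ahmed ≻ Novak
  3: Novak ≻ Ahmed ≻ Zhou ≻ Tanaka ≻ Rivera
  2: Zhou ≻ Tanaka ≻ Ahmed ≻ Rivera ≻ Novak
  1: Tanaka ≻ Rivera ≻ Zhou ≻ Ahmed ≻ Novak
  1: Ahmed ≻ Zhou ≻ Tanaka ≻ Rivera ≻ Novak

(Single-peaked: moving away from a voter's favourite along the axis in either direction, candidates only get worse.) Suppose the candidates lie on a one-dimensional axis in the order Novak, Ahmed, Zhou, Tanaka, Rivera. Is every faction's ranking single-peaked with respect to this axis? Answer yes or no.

Axis positions: Novak=1, Ahmed=2, Zhou=3, Tanaka=4, Rivera=5.
Faction 1 (peak Rivera at position 5): ranking walks positions 5-4-3-2-1, expanding outward from the peak — single-peaked.
Faction 2 (peak Novak at position 1): ranking walks positions 1-2-3-4-5, expanding outward from the peak — single-peaked.
Faction 3 (peak Zhou at position 3): ranking walks positions 3-4-2-5-1, expanding outward from the peak — single-peaked.
Faction 4 (peak Tanaka at position 4): ranking walks positions 4-5-3-2-1, expanding outward from the peak — single-peaked.
Faction 5 (peak Ahmed at position 2): ranking walks positions 2-3-4-5-1, expanding outward from the peak — single-peaked.
Every ranking is single-peaked on this axis.

yes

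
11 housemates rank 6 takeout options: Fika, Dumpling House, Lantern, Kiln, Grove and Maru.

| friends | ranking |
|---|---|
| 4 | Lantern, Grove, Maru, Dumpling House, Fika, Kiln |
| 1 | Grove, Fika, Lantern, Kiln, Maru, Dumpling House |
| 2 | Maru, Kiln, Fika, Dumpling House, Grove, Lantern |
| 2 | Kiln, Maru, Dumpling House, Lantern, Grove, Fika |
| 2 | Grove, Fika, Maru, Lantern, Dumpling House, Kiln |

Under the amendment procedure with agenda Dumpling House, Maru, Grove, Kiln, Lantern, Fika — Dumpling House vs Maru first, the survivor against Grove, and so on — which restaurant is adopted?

Lantern

Round 1: Dumpling House vs Maru — 0–11, Maru advances.
Round 2: Maru vs Grove — 4–7, Grove advances.
Round 3: Grove vs Kiln — 7–4, Grove advances.
Round 4: Grove vs Lantern — 5–6, Lantern advances.
Round 5: Lantern vs Fika — 6–5, Lantern advances.
The agenda winner is Lantern.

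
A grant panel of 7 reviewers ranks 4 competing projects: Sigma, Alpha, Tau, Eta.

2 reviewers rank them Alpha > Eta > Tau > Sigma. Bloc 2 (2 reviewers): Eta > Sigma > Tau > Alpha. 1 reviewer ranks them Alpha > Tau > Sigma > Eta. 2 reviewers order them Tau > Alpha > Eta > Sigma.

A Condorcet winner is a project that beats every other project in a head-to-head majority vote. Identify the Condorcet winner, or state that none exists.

Check each pair by majority over 7 ballots:
Sigma vs Alpha: Sigma is ranked higher on 2 ballots, Alpha on 5. Alpha wins 5–2.
Sigma vs Tau: Sigma preferred on 2 ballots; Tau wins 5–2.
Sigma vs Eta: 1 to 6, Eta.
Alpha vs Tau: 2+1 = 3 for Alpha, 4 for Tau — Tau by 4–3.
Alpha vs Eta: Alpha wins 5–2.
Tau vs Eta: Eta, 4–3.
No project is unbeaten: Sigma loses to Alpha; Alpha loses to Tau; Tau loses to Eta; Eta loses to Alpha. In particular Alpha beats Eta beats Tau beats Alpha is a majority cycle — no Condorcet winner exists.

none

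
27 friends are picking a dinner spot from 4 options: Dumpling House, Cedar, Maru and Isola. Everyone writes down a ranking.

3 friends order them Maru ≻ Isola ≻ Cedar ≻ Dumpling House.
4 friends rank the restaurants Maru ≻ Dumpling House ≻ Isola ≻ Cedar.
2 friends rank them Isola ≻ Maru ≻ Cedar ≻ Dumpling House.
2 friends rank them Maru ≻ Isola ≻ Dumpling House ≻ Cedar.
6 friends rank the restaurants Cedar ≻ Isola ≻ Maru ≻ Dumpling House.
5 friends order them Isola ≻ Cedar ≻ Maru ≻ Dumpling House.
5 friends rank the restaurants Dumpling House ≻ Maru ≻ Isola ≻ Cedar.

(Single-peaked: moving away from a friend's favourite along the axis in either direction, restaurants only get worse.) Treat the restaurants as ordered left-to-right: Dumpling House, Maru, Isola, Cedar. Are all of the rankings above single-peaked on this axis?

yes

Axis positions: Dumpling House=1, Maru=2, Isola=3, Cedar=4.
Bloc 1 (peak Maru at position 2): ranking walks positions 2-3-4-1, expanding outward from the peak — single-peaked.
Bloc 2 (peak Maru at position 2): ranking walks positions 2-1-3-4, expanding outward from the peak — single-peaked.
Bloc 3 (peak Isola at position 3): ranking walks positions 3-2-4-1, expanding outward from the peak — single-peaked.
Bloc 4 (peak Maru at position 2): ranking walks positions 2-3-1-4, expanding outward from the peak — single-peaked.
Bloc 5 (peak Cedar at position 4): ranking walks positions 4-3-2-1, expanding outward from the peak — single-peaked.
Bloc 6 (peak Isola at position 3): ranking walks positions 3-4-2-1, expanding outward from the peak — single-peaked.
Bloc 7 (peak Dumpling House at position 1): ranking walks positions 1-2-3-4, expanding outward from the peak — single-peaked.
Every ranking is single-peaked on this axis.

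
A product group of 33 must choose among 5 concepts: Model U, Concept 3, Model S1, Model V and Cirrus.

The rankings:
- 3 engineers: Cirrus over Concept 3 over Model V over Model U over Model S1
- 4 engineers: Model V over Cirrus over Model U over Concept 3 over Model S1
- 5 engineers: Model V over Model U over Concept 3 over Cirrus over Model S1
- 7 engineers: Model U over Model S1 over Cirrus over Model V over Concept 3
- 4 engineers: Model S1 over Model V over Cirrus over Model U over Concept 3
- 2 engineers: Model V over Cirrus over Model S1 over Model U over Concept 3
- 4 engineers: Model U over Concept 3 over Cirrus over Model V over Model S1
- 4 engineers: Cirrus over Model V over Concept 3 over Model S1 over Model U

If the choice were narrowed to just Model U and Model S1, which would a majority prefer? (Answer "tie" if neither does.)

Model U

Ballots ranking Model U above Model S1: 3 + 4 + 5 + 7 + 4 = 23.
Ballots ranking Model S1 above Model U: 33 − 23 = 10.
Model U wins the head-to-head 23–10.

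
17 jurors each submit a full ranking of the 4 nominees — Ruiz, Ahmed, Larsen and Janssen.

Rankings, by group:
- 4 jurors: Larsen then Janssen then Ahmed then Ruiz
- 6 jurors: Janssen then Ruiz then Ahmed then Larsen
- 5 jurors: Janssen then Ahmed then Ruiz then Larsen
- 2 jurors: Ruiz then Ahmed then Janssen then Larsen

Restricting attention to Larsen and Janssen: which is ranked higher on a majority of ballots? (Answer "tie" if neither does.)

Ballots ranking Larsen above Janssen: 4.
Ballots ranking Janssen above Larsen: 17 − 4 = 13.
Janssen wins the head-to-head 13–4.

Janssen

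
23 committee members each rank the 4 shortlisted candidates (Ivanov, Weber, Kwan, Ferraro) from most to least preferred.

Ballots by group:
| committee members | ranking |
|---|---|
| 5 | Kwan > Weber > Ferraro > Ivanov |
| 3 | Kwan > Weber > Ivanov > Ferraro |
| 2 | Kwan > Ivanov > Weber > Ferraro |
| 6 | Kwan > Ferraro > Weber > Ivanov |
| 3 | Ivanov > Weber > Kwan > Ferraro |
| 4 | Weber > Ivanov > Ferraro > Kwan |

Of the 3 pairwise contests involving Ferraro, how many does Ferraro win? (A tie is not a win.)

0

Ferraro against each rival (23 committee members):
Ferraro vs Ivanov: Ivanov, 12–11.
Ferraro vs Weber: Weber wins 17–6.
Ferraro–Kwan: Kwan 19–4.
Ferraro beats no one; loses to Ivanov, Weber, Kwan — 0 pairwise wins.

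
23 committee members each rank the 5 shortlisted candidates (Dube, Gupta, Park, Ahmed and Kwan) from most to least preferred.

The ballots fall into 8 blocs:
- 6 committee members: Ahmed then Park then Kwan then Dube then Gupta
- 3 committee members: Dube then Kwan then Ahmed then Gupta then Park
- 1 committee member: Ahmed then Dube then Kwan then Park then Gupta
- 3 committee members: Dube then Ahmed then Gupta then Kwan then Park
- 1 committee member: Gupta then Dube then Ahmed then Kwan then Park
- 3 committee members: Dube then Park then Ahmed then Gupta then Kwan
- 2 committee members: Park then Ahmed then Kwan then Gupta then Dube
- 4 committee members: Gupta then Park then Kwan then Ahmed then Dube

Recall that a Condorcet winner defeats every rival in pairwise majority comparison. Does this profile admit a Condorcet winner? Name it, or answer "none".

Ahmed

Check each pair by majority over 23 ballots:
Dube–Gupta: Dube 16–7.
Dube–Park: Park 12–11.
Dube vs Ahmed: Ahmed, 13–10.
Dube vs Kwan: Kwan wins 12–11.
Gupta vs Park: Park wins 12–11.
Gupta vs Ahmed: Ahmed, 18–5.
Gupta–Kwan: Kwan 12–11.
Park–Ahmed: Ahmed 14–9.
Park vs Kwan: Park wins 15–8.
Ahmed vs Kwan: Ahmed, 16–7.
Ahmed beats each of Dube, Gupta, Park, Kwan — Ahmed is the Condorcet winner.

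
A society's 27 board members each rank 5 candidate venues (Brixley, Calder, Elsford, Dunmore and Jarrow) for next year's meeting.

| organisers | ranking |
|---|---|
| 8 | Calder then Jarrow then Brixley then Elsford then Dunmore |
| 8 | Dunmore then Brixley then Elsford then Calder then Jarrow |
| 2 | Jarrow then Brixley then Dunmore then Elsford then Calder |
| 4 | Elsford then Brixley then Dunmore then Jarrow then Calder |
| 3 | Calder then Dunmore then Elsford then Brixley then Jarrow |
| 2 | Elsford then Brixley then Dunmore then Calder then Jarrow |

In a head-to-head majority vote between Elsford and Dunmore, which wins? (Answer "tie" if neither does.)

Elsford

Ballots ranking Elsford above Dunmore: 8 + 4 + 2 = 14.
Ballots ranking Dunmore above Elsford: 27 − 14 = 13.
Elsford wins the head-to-head 14–13.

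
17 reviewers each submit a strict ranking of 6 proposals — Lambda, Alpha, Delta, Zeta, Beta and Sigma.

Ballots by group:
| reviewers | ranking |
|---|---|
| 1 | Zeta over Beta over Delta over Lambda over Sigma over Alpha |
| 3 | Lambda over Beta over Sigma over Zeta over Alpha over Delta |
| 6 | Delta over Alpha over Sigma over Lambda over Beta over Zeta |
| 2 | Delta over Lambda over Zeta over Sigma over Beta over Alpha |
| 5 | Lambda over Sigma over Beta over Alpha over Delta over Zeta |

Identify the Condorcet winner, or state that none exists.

none

Pairwise majorities:
Lambda–Alpha: Lambda 11–6.
Lambda–Delta: Delta 9–8.
Lambda vs Zeta: Lambda, 16–1.
Lambda–Beta: Lambda 16–1.
Lambda vs Sigma: Lambda wins 11–6.
Alpha vs Delta: Delta, 9–8.
Alpha–Zeta: Alpha 11–6.
Alpha vs Beta: Beta wins 11–6.
Alpha vs Sigma: Sigma, 11–6.
Delta–Zeta: Delta 13–4.
Delta vs Beta: Beta, 9–8.
Delta vs Sigma: Delta, 9–8.
Zeta–Beta: Beta 14–3.
Zeta–Sigma: Sigma 14–3.
Beta–Sigma: Sigma 13–4.
No project is unbeaten: Lambda loses to Delta; Alpha loses to Lambda; Delta loses to Beta; Zeta loses to Lambda; Beta loses to Lambda; Sigma loses to Lambda. In particular Lambda → Beta → Delta → Lambda is a majority cycle — no Condorcet winner exists.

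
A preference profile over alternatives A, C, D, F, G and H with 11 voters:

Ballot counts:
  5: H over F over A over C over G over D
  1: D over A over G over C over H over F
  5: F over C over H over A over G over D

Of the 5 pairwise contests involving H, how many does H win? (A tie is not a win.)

H against each rival (11 voters):
H–A: H 10–1.
H vs C: C wins 6–5.
H vs D: H is ranked higher on 5+5 = 10 ballots, D on 1. H wins 10–1.
H vs F: H, 6–5.
H vs G: H preferred on 5+5 = 10 ballots; H wins 10–1.
H beats A, D, F, G; loses to C — 4 pairwise wins.

4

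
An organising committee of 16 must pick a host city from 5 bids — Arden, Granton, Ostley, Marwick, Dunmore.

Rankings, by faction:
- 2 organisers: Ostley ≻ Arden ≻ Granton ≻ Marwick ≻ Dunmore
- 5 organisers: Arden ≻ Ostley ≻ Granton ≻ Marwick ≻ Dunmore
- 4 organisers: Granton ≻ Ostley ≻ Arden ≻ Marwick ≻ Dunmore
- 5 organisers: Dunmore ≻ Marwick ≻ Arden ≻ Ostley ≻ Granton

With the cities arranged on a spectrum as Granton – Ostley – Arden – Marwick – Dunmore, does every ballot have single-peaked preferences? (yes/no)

yes

Axis positions: Granton=1, Ostley=2, Arden=3, Marwick=4, Dunmore=5.
Faction 1 (peak Ostley at position 2): ranking walks positions 2-3-1-4-5, expanding outward from the peak — single-peaked.
Faction 2 (peak Arden at position 3): ranking walks positions 3-2-1-4-5, expanding outward from the peak — single-peaked.
Faction 3 (peak Granton at position 1): ranking walks positions 1-2-3-4-5, expanding outward from the peak — single-peaked.
Faction 4 (peak Dunmore at position 5): ranking walks positions 5-4-3-2-1, expanding outward from the peak — single-peaked.
Every ranking is single-peaked on this axis.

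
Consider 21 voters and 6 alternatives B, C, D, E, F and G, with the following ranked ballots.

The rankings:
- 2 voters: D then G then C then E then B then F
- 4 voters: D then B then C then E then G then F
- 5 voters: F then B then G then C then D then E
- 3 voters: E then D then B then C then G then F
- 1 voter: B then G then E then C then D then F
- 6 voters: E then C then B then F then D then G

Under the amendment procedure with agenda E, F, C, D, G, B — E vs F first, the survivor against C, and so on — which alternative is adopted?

B

Round 1: E vs F — 16–5, E advances.
Round 2: E vs C — 10–11, C advances.
Round 3: C vs D — 12–9, C advances.
Round 4: C vs G — 13–8, C advances.
Round 5: C vs B — 8–13, B advances.
B survives the agenda.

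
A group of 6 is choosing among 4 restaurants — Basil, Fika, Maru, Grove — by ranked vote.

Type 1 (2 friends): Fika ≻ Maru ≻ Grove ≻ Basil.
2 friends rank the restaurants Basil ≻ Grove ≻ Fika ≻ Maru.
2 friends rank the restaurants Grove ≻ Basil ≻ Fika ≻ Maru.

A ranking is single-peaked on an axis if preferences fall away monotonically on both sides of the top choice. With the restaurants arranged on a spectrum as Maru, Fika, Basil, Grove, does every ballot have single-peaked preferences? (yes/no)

Axis positions: Maru=1, Fika=2, Basil=3, Grove=4.
Type 1: ranking walks positions 2-1-4-3; Grove is ranked above Basil even though Basil lies between Grove and the peak Fika on the axis — preferences dip and rise again. Not single-peaked.
Type 2 (peak Basil at position 3): ranking walks positions 3-4-2-1, expanding outward from the peak — single-peaked.
Type 3 (peak Grove at position 4): ranking walks positions 4-3-2-1, expanding outward from the peak — single-peaked.
Type 1 violates single-peakedness, so the profile is not single-peaked on this axis.

no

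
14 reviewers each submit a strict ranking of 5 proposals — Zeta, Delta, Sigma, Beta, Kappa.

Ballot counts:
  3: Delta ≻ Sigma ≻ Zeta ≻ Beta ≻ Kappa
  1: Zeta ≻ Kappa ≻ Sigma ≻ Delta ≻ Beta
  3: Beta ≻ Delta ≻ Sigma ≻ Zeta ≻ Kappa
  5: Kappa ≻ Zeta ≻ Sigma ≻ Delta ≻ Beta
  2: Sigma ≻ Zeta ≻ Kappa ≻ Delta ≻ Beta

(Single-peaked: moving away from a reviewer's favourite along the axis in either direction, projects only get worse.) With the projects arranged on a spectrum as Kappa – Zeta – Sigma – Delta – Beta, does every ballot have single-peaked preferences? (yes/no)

Axis positions: Kappa=1, Zeta=2, Sigma=3, Delta=4, Beta=5.
Type 1 (peak Delta at position 4): ranking walks positions 4-3-2-5-1, expanding outward from the peak — single-peaked.
Type 2 (peak Zeta at position 2): ranking walks positions 2-1-3-4-5, expanding outward from the peak — single-peaked.
Type 3 (peak Beta at position 5): ranking walks positions 5-4-3-2-1, expanding outward from the peak — single-peaked.
Type 4 (peak Kappa at position 1): ranking walks positions 1-2-3-4-5, expanding outward from the peak — single-peaked.
Type 5 (peak Sigma at position 3): ranking walks positions 3-2-1-4-5, expanding outward from the peak — single-peaked.
Every ranking is single-peaked on this axis.

yes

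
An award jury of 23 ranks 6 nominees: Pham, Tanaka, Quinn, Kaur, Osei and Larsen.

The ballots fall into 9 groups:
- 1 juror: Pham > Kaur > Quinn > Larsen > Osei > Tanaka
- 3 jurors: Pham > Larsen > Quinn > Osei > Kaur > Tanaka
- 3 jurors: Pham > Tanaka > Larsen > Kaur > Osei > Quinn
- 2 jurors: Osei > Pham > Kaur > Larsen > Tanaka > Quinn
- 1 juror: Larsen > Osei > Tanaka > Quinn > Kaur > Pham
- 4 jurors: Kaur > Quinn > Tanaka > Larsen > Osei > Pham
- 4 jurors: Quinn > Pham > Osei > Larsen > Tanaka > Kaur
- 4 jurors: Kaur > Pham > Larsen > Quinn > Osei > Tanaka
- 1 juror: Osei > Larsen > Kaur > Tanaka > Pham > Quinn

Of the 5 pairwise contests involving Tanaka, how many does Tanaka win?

0

Tanaka against each rival (23 jurors):
Tanaka vs Pham: Pham, 17–6.
Tanaka vs Quinn: Tanaka is ranked higher on 3+2+1+1 = 7 ballots, Quinn on 16. Quinn wins 16–7.
Tanaka vs Kaur: Kaur wins 15–8.
Tanaka vs Osei: 3+4 = 7 for Tanaka, 16 for Osei — Osei by 16–7.
Tanaka vs Larsen: 7 to 16, Larsen.
Tanaka beats no one; loses to Pham, Quinn, Kaur, Osei, Larsen — 0 pairwise wins.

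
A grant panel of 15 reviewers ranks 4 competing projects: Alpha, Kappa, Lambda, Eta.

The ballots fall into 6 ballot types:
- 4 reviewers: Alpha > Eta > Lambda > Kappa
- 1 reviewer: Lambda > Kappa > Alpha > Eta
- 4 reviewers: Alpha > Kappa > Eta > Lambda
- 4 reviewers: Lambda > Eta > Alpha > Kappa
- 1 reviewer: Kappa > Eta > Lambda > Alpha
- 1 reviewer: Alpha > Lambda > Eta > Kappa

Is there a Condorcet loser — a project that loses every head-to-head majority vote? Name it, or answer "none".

Kappa

Pairwise majorities:
Alpha vs Kappa: Alpha is ranked higher on 4+4+4+1 = 13 ballots, Kappa on 2. Alpha wins 13–2.
Alpha–Lambda: Alpha 9–6.
Alpha vs Eta: Alpha, 10–5.
Kappa–Lambda: Lambda 10–5.
Kappa vs Eta: Eta wins 9–6.
Lambda–Eta: Eta 9–6.
Kappa is beaten in every head-to-head and is the Condorcet loser.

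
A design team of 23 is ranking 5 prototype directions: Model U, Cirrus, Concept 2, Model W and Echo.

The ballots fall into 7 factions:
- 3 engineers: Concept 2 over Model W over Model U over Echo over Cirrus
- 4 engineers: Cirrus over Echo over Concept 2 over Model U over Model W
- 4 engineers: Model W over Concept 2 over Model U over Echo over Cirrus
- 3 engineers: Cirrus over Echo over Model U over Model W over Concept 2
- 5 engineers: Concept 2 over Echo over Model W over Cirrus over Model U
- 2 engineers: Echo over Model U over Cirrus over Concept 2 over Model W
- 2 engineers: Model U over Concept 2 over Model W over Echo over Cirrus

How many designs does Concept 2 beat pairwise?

4

Concept 2 against each rival (23 engineers):
Concept 2–Model U: Concept 2 16–7.
Concept 2 vs Cirrus: 3+4+5+2 = 14 for Concept 2, 9 for Cirrus — Concept 2 by 14–9.
Concept 2 vs Model W: Concept 2 preferred on 3+4+5+2+2 = 16 ballots; Concept 2 wins 16–7.
Concept 2 vs Echo: Concept 2 is ranked higher on 3+4+5+2 = 14 ballots, Echo on 9. Concept 2 wins 14–9.
Concept 2 beats Model U, Cirrus, Model W, Echo — 4 pairwise wins.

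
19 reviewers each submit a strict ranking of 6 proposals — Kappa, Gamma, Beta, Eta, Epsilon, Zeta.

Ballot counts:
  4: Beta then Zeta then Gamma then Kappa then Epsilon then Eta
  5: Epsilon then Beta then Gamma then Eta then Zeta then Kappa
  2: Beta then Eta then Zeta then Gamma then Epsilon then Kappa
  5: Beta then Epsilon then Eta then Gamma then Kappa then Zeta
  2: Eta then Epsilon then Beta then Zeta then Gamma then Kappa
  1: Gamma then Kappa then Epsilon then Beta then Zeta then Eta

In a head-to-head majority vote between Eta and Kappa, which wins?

Ballots ranking Eta above Kappa: 5 + 2 + 5 + 2 = 14.
Ballots ranking Kappa above Eta: 19 − 14 = 5.
Eta wins the head-to-head 14–5.

Eta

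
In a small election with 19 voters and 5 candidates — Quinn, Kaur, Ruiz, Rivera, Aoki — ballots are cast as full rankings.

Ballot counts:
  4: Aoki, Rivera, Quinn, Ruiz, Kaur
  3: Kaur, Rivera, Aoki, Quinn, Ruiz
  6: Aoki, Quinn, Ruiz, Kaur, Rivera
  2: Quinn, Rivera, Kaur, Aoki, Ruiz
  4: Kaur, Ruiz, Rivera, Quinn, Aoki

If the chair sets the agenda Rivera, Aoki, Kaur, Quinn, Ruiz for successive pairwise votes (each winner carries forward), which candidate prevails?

Aoki

Round 1: Rivera vs Aoki — 9–10, Aoki advances.
Round 2: Aoki vs Kaur — 10–9, Aoki advances.
Round 3: Aoki vs Quinn — 13–6, Aoki advances.
Round 4: Aoki vs Ruiz — 15–4, Aoki advances.
Aoki survives the agenda.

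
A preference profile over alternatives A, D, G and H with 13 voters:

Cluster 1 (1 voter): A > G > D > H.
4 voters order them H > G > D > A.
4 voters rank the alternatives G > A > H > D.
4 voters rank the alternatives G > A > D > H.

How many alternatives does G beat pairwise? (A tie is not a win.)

3

G against each rival (13 voters):
G vs A: G preferred on 4+4+4 = 12 ballots; G wins 12–1.
G vs D: G wins 13–0.
G–H: G 9–4.
G beats A, D, H — 3 pairwise wins.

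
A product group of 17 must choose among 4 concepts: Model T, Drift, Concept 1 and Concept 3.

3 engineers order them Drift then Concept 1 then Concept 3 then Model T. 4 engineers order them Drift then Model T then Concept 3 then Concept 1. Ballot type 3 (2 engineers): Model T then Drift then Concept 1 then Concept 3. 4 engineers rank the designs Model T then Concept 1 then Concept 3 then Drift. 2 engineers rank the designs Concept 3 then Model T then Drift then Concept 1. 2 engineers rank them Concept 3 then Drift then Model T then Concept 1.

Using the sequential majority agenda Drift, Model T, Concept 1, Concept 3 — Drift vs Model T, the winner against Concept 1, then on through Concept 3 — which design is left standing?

Round 1: Drift vs Model T — 9–8, Drift advances.
Round 2: Drift vs Concept 1 — 13–4, Drift advances.
Round 3: Drift vs Concept 3 — 9–8, Drift advances.
Drift survives the agenda.

Drift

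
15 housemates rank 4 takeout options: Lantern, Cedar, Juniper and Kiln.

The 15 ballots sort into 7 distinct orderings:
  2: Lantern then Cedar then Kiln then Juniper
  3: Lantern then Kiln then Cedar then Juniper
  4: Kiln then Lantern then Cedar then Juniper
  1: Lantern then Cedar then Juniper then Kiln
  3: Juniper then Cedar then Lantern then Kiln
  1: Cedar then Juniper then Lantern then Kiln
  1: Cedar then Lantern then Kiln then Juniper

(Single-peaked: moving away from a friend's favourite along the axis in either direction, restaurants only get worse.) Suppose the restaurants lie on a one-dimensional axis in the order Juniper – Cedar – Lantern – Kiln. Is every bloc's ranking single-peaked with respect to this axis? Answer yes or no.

yes

Axis positions: Juniper=1, Cedar=2, Lantern=3, Kiln=4.
Bloc 1 (peak Lantern at position 3): ranking walks positions 3-2-4-1, expanding outward from the peak — single-peaked.
Bloc 2 (peak Lantern at position 3): ranking walks positions 3-4-2-1, expanding outward from the peak — single-peaked.
Bloc 3 (peak Kiln at position 4): ranking walks positions 4-3-2-1, expanding outward from the peak — single-peaked.
Bloc 4 (peak Lantern at position 3): ranking walks positions 3-2-1-4, expanding outward from the peak — single-peaked.
Bloc 5 (peak Juniper at position 1): ranking walks positions 1-2-3-4, expanding outward from the peak — single-peaked.
Bloc 6 (peak Cedar at position 2): ranking walks positions 2-1-3-4, expanding outward from the peak — single-peaked.
Bloc 7 (peak Cedar at position 2): ranking walks positions 2-3-4-1, expanding outward from the peak — single-peaked.
Every ranking is single-peaked on this axis.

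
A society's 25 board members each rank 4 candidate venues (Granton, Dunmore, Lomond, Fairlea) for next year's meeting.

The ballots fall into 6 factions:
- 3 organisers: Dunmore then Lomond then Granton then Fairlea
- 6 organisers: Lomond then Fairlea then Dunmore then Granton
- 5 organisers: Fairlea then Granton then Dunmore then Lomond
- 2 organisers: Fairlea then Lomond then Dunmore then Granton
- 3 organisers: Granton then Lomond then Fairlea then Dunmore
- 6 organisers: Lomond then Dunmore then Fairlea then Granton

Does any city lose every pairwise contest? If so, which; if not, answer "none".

Pairwise majorities:
Granton vs Dunmore: Dunmore wins 17–8.
Granton vs Lomond: 5+3 = 8 for Granton, 17 for Lomond — Lomond by 17–8.
Granton–Fairlea: Fairlea 19–6.
Dunmore vs Lomond: 3+5 = 8 for Dunmore, 17 for Lomond — Lomond by 17–8.
Dunmore vs Fairlea: Fairlea wins 16–9.
Lomond vs Fairlea: 3+6+3+6 = 18 for Lomond, 7 for Fairlea — Lomond by 18–7.
Granton is beaten in every head-to-head and is the Condorcet loser.

Granton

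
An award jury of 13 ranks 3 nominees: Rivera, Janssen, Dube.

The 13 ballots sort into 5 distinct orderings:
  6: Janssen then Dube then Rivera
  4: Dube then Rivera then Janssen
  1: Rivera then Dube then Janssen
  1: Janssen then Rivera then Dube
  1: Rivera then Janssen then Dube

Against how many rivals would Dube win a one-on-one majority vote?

Dube against each rival (13 jurors):
Dube vs Rivera: 6+4 = 10 for Dube, 3 for Rivera — Dube by 10–3.
Dube–Janssen: Janssen 8–5.
Dube beats Rivera; loses to Janssen — 1 pairwise win.

1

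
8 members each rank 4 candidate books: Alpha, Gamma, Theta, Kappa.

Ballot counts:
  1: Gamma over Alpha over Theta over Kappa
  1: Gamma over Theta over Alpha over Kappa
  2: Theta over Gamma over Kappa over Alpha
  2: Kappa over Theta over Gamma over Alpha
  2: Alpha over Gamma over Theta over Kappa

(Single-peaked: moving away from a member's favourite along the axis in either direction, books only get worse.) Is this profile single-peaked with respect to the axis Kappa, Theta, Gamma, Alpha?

Axis positions: Kappa=1, Theta=2, Gamma=3, Alpha=4.
Ballot type 1 (peak Gamma at position 3): ranking walks positions 3-4-2-1, expanding outward from the peak — single-peaked.
Ballot type 2 (peak Gamma at position 3): ranking walks positions 3-2-4-1, expanding outward from the peak — single-peaked.
Ballot type 3 (peak Theta at position 2): ranking walks positions 2-3-1-4, expanding outward from the peak — single-peaked.
Ballot type 4 (peak Kappa at position 1): ranking walks positions 1-2-3-4, expanding outward from the peak — single-peaked.
Ballot type 5 (peak Alpha at position 4): ranking walks positions 4-3-2-1, expanding outward from the peak — single-peaked.
Every ranking is single-peaked on this axis.

yes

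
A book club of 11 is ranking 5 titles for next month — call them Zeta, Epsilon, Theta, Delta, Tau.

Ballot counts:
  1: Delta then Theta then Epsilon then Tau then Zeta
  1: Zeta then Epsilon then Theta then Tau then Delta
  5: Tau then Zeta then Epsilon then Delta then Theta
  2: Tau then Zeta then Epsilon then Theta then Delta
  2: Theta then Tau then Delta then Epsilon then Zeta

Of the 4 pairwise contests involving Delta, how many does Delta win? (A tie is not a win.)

Delta against each rival (11 members):
Delta vs Zeta: 1+2 = 3 for Delta, 8 for Zeta — Zeta by 8–3.
Delta vs Epsilon: Epsilon wins 8–3.
Delta vs Theta: Delta is ranked higher on 1+5 = 6 ballots, Theta on 5. Delta wins 6–5.
Delta vs Tau: Delta is ranked higher on 1 ballot, Tau on 10. Tau wins 10–1.
Delta beats Theta; loses to Zeta, Epsilon, Tau — 1 pairwise win.

1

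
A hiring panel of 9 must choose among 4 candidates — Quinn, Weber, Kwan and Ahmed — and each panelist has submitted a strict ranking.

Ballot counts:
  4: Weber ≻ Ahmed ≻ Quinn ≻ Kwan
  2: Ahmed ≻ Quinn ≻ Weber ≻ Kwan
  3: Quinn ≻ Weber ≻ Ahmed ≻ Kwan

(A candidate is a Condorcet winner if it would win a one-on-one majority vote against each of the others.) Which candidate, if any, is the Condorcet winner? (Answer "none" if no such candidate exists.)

none

Pairwise majorities:
Quinn–Weber: Quinn 5–4.
Quinn vs Kwan: Quinn wins 9–0.
Quinn vs Ahmed: Ahmed, 6–3.
Weber–Kwan: Weber 9–0.
Weber–Ahmed: Weber 7–2.
Kwan–Ahmed: Ahmed 9–0.
Every candidate loses at least once (Quinn loses to Ahmed; Weber loses to Quinn; Kwan loses to Quinn; Ahmed loses to Weber). The majority relation contains the cycle Quinn > Weber > Ahmed > Quinn, so there is no Condorcet winner.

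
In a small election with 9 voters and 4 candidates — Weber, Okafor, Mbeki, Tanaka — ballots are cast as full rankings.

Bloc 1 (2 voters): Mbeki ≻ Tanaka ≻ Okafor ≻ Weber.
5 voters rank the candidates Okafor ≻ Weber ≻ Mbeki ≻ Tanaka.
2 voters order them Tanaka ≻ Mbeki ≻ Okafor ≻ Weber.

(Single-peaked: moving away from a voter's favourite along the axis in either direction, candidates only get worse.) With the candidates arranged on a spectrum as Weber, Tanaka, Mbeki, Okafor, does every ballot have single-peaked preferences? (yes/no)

no

Axis positions: Weber=1, Tanaka=2, Mbeki=3, Okafor=4.
Bloc 1 (peak Mbeki at position 3): ranking walks positions 3-2-4-1, expanding outward from the peak — single-peaked.
Bloc 2: ranking walks positions 4-1-3-2; Weber is ranked above Mbeki even though Mbeki lies between Weber and the peak Okafor on the axis — preferences dip and rise again. Not single-peaked.
Bloc 3 (peak Tanaka at position 2): ranking walks positions 2-3-4-1, expanding outward from the peak — single-peaked.
Bloc 2 violates single-peakedness, so the profile is not single-peaked on this axis.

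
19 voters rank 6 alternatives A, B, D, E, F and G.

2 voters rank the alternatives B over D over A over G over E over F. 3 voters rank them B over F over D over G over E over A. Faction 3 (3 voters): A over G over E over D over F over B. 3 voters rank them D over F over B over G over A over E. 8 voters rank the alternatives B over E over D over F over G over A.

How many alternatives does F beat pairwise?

F against each rival (19 voters):
F vs A: F, 14–5.
F vs B: 6 to 13, B.
F–D: D 16–3.
F vs E: 6 to 13, E.
F–G: F 14–5.
F beats A, G; loses to B, D, E — 2 pairwise wins.

2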